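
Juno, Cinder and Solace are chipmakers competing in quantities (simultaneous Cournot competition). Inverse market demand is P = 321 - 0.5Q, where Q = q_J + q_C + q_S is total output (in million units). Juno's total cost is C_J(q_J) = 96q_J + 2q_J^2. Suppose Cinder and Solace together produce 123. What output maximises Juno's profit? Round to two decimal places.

32.70

With rivals' combined output fixed at 123, Juno's profit is π_J = (321 - (1/2)·123 - (1/2)q_J)q_J - (96q_J + 2q_J²) = (519/2 - (1/2)q_J)q_J - (96q_J + 2q_J²).
∂π_J/∂q_J = 327/2 - 5q_J = 0, so q_J = 327/10.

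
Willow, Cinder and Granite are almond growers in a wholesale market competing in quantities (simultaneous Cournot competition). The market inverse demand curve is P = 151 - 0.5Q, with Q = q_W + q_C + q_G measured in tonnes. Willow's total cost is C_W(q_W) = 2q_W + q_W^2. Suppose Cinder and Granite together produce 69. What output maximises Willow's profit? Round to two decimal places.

With rivals' combined output fixed at 69, Willow's profit is π_W = (151 - (1/2)·69 - (1/2)q_W)q_W - (2q_W + q_W²) = (233/2 - (1/2)q_W)q_W - (2q_W + q_W²).
∂π_W/∂q_W = 229/2 - 3q_W = 0, so q_W = 229/6.

38.17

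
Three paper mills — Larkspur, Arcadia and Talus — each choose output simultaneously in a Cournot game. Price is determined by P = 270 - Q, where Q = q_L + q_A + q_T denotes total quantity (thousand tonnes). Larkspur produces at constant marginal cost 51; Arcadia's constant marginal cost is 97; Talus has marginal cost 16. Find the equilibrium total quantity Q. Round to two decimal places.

Larkspur's profit: π_L = (270 - Q)q_L - (51q_L). Setting ∂π_L/∂q_L = 0: 219 - 2q_L - (q_A + q_T) = 0.
Arcadia's profit: π_A = (270 - Q)q_A - (97q_A). Setting ∂π_A/∂q_A = 0: 173 - 2q_A - (q_L + q_T) = 0.
Talus's profit: π_T = (270 - Q)q_T - (16q_T). Setting ∂π_T/∂q_T = 0: 254 - 2q_T - (q_L + q_A) = 0.
Adding the 3 conditions: 646 − 2Q − 2Q = 0, i.e. Q = 323/2.
Back-substituting: q_L = (219 − 323/2) = 115/2, q_A = (173 − 323/2) = 23/2, q_T = (254 − 323/2) = 185/2.
Total output Q = 115/2 + 23/2 + 185/2 = 323/2.

161.50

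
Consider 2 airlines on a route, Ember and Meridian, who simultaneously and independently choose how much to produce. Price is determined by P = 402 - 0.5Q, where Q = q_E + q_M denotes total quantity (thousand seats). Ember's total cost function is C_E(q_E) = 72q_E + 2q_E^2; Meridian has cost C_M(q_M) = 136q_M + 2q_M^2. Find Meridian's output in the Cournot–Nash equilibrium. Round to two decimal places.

Ember's profit: π_E = (402 - 0.5Q)q_E - (72q_E + 2q_E²). Setting ∂π_E/∂q_E = 0: 330 - 5q_E - (1/2)(q_M) = 0.
Meridian's first-order condition: 266 - 5q_M - (1/2)(q_E) = 0.
Best responses: q_E = (330 - (1/2)q_M)/5, q_M = (266 - (1/2)q_E)/5.
Solving the pair: q_E = 61.2929, q_M = 47.0707.

47.07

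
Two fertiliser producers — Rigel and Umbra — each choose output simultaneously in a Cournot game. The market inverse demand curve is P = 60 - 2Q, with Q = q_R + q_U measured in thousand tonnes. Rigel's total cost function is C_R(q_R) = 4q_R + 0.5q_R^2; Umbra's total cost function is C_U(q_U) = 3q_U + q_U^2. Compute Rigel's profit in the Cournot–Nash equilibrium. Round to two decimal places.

182.26

Rigel's profit: π_R = (60 - 2Q)q_R - (4q_R + (1/2)q_R²). Setting ∂π_R/∂q_R = 0: 56 - 5q_R - 2(q_U) = 0.
Umbra's profit: π_U = (60 - 2Q)q_U - (3q_U + q_U²). Setting ∂π_U/∂q_U = 0: 57 - 6q_U - 2(q_R) = 0.
So q_R = (56 - 2q_U)/5 and q_U = (57 - 2q_R)/6.
Substituting one into the other gives q_R = 111/13 and q_U = 173/26.
Price P = 60 - 2·(395/26) = 385/13.
Rigel's profit: (385/13)·(111/13) - 4·(111/13) - (1/2)(111/13)² = 182.2633.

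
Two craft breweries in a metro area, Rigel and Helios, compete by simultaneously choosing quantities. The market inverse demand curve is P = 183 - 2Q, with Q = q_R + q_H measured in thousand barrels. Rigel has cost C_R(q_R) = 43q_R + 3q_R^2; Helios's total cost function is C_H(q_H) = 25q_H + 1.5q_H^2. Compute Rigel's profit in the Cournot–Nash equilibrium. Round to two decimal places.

Rigel's profit: π_R = (183 - 2Q)q_R - (43q_R + 3q_R²). Setting ∂π_R/∂q_R = 0: 140 - 10q_R - 2(q_H) = 0.
Helios's profit: π_H = (183 - 2Q)q_H - (25q_H + (3/2)q_H²). Setting ∂π_H/∂q_H = 0: 158 - 7q_H - 2(q_R) = 0.
Rearranging gives the reaction functions q_R = (140 - 2q_H)/10 and q_H = (158 - 2q_R)/7.
Substituting one into the other gives q_R = 332/33 and q_H = 650/33.
Price P = 183 - 2·(982/33) = 123.4848.
Rigel's profit: 123.4848·(332/33) - 43·(332/33) - 3(332/33)² = 506.0790.

506.08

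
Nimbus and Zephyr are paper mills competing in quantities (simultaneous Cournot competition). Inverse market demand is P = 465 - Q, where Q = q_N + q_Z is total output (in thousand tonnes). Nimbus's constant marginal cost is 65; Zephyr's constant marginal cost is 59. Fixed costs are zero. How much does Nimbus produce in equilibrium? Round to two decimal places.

Nimbus's profit: π_N = (465 - Q)q_N - (65q_N). Setting ∂π_N/∂q_N = 0: 400 - 2q_N - (q_Z) = 0.
Zephyr's first-order condition: 406 - 2q_Z - (q_N) = 0.
Best responses: q_N = (400 - q_Z)/2, q_Z = (406 - q_N)/2.
Solving the pair: q_N = 394/3, q_Z = 412/3.

131.33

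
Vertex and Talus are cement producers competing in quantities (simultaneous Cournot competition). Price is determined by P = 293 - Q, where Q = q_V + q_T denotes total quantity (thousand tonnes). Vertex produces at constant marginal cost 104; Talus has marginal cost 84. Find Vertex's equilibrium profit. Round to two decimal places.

3173.44

Vertex's profit: π_V = (293 - Q)q_V - (104q_V). Setting ∂π_V/∂q_V = 0: 189 - 2q_V - (q_T) = 0.
Talus's profit: π_T = (293 - Q)q_T - (84q_T). Setting ∂π_T/∂q_T = 0: 209 - 2q_T - (q_V) = 0.
Rearranging gives the reaction functions q_V = (189 - q_T)/2 and q_T = (209 - q_V)/2.
Substituting one into the other gives q_V = 169/3 and q_T = 229/3.
Price P = 293 - 398/3 = 481/3.
Vertex's profit: (481/3 - 104)·(169/3) = 3173.4444.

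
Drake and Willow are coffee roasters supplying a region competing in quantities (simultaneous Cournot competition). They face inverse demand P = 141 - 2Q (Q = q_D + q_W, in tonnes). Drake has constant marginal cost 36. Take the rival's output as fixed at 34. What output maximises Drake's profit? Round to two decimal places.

With the rival's output fixed at 34, Drake's profit is π_D = (141 - 2·34 - 2q_D)q_D - (36q_D) = (73 - 2q_D)q_D - (36q_D).
∂π_D/∂q_D = 37 - 4q_D = 0, so q_D = 37/4.

9.25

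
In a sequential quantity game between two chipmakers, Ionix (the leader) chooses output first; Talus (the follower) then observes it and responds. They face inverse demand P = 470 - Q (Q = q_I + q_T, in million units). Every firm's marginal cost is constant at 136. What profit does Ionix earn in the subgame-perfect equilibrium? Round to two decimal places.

Solve by backward induction. Given q_I, the follower Talus maximises π_T = (470 - q_I - q_T)q_T - 136q_T.
Setting the follower's marginal profit to zero, 334 - q_I - 2q_T = 0, i.e. q_T = (334 - q_I)/2.
Ionix substitutes q_T(q_I) into its own profit: π_I = q_I(470 - q_I - (334 - q_I)/2) - 136q_I = (303 - (1/2)q_I)q_I - 136q_I.
The leader's first-order condition 167 - q_I = 0 yields q_I = 167.
Then q_T = (334 - 167)/2 = 167/2.
Price P = 470 - 501/2 = 439/2.
Ionix's profit: (439/2 - 136)·167 = 13944.5000.

13944.50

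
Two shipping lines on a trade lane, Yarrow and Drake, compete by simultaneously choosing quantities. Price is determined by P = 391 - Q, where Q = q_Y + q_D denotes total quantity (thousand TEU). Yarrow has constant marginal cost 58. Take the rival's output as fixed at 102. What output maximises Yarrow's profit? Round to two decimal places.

115.50

With the rival's output fixed at 102, Yarrow's profit is π_Y = (391 - 102 - q_Y)q_Y - (58q_Y) = (289 - q_Y)q_Y - (58q_Y).
∂π_Y/∂q_Y = 231 - 2q_Y = 0, so q_Y = 231/2.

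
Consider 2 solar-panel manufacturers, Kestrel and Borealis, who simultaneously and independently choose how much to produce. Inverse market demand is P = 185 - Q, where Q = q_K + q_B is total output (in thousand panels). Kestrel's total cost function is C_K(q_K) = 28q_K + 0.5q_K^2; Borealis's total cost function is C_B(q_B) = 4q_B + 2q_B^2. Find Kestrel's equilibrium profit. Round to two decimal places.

Kestrel's profit: π_K = (185 - Q)q_K - (28q_K + (1/2)q_K²). Setting ∂π_K/∂q_K = 0: 157 - 3q_K - (q_B) = 0.
Borealis's first-order condition: 181 - 6q_B - (q_K) = 0.
So q_K = (157 - q_B)/3 and q_B = (181 - q_K)/6.
Substituting one into the other gives q_K = 761/17 and q_B = 386/17.
Price P = 185 - 1147/17 = 1998/17.
Kestrel's profit: (1998/17)·(761/17) - 28·(761/17) - (1/2)(761/17)² = 3005.8183.

3005.82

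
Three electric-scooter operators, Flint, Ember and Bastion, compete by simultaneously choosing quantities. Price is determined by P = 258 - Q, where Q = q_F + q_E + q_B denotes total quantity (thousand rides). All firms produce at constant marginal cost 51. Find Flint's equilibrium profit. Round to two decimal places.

2678.06

A representative firm's profit is π_i = q_i(258 - Q) - 51q_i.
Setting ∂π_i/∂q_i = 0 with rivals' quantities fixed: 207 - 2q_i - Σ_{j≠i} q_j = 0.
With identical firms every q_j equals q_i, so Σ_{j≠i} q_j = 2q_i and 207 = 4q_i, giving q_i = 207/4.
Price P = 258 - 621/4 = 411/4.
Flint's profit: (411/4 - 51)·(207/4) = 2678.0625.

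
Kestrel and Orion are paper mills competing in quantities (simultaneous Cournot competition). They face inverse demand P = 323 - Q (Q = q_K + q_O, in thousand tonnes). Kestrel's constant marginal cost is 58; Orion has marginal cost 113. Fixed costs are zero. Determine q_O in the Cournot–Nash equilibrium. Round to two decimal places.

51.67

Kestrel's profit: π_K = (323 - Q)q_K - (58q_K). Setting ∂π_K/∂q_K = 0: 265 - 2q_K - (q_O) = 0.
Orion's first-order condition: 210 - 2q_O - (q_K) = 0.
Rearranging gives the reaction functions q_K = (265 - q_O)/2 and q_O = (210 - q_K)/2.
Substituting one into the other gives q_K = 320/3 and q_O = 155/3.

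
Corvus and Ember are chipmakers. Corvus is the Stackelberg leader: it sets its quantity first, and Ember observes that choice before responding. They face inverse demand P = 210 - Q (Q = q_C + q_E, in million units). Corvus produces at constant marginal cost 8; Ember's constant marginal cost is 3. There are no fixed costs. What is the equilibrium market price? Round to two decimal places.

The follower Ember best-responds to any q_C: π_E = (210 - Q)q_E - 3q_E.
Setting the follower's marginal profit to zero, 207 - q_C - 2q_E = 0, i.e. q_E = (207 - q_C)/2.
The leader anticipates this reaction. Substituting into P = 210 - Q gives P = 213/2 - (1/2)q_C, so π_C = (213/2 - (1/2)q_C)q_C - 8q_C.
Maximising: ∂π_C/∂q_C = 197/2 - q_C = 0, giving q_C = 197/2.
Then q_E = (207 - 197/2)/2 = 217/4.
Total output Q = 611/4, so price P = 210 - 611/4 = 229/4.

57.25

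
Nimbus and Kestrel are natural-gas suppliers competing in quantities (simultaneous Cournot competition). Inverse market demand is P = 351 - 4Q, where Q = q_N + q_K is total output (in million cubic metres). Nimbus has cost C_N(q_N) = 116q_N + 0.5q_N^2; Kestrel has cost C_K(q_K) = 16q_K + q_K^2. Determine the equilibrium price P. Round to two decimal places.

184.24

Nimbus's profit: π_N = (351 - 4Q)q_N - (116q_N + (1/2)q_N²). Setting ∂π_N/∂q_N = 0: 235 - 9q_N - 4(q_K) = 0.
Kestrel's profit: π_K = (351 - 4Q)q_K - (16q_K + q_K²). Setting ∂π_K/∂q_K = 0: 335 - 10q_K - 4(q_N) = 0.
Best responses: q_N = (235 - 4q_K)/9, q_K = (335 - 4q_N)/10.
Substituting one into the other gives q_N = 505/37 and q_K = 28.0405.
Total output Q = 41.6892, so price P = 351 - 4·41.6892 = 184.2432.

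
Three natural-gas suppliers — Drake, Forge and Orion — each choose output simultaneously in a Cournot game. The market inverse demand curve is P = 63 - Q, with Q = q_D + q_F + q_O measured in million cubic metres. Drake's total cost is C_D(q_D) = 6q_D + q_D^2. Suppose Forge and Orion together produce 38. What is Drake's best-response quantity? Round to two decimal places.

With rivals' combined output fixed at 38, Drake's profit is π_D = (63 - 38 - q_D)q_D - (6q_D + q_D²) = (25 - q_D)q_D - (6q_D + q_D²).
∂π_D/∂q_D = 19 - 4q_D = 0, so q_D = 19/4.

4.75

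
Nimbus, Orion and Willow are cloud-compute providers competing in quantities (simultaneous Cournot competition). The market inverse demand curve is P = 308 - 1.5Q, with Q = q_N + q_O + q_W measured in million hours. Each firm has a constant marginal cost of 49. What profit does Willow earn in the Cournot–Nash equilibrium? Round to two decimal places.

A representative firm's profit is π_i = q_i(308 - 1.5Q) - 49q_i.
First-order condition (treating rivals' output as given): 259 - 3q_i - (3/2)·Σ_{j≠i} q_j = 0.
With identical firms every q_j equals q_i, so Σ_{j≠i} q_j = 2q_i and 259 = 6q_i, giving q_i = 259/6.
Price P = 308 - (3/2)·(259/2) = 455/4.
Willow's profit: (455/4 - 49)·(259/6) = 2795.0417.

2795.04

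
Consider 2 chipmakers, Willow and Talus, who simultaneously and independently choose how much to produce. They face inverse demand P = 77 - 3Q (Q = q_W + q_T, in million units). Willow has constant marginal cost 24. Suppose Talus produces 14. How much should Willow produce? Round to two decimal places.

1.83

With the rival's output fixed at 14, Willow's profit is π_W = (77 - 3·14 - 3q_W)q_W - (24q_W) = (35 - 3q_W)q_W - (24q_W).
∂π_W/∂q_W = 11 - 6q_W = 0, so q_W = 11/6.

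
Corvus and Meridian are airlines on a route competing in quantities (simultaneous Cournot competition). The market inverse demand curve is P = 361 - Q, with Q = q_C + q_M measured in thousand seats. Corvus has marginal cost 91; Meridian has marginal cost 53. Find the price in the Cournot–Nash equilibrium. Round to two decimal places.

168.33

Corvus's profit: π_C = (361 - Q)q_C - (91q_C). Setting ∂π_C/∂q_C = 0: 270 - 2q_C - (q_M) = 0.
Meridian's profit: π_M = (361 - Q)q_M - (53q_M). Setting ∂π_M/∂q_M = 0: 308 - 2q_M - (q_C) = 0.
Best responses: q_C = (270 - q_M)/2, q_M = (308 - q_C)/2.
Solving the pair: q_C = 232/3, q_M = 346/3.
Total output Q = 578/3, so price P = 361 - 578/3 = 505/3.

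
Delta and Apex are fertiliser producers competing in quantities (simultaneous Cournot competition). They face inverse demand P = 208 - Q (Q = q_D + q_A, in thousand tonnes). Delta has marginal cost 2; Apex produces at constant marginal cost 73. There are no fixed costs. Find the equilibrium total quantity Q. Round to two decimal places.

Delta's profit: π_D = (208 - Q)q_D - (2q_D). Setting ∂π_D/∂q_D = 0: 206 - 2q_D - (q_A) = 0.
Apex's profit: π_A = (208 - Q)q_A - (73q_A). Setting ∂π_A/∂q_A = 0: 135 - 2q_A - (q_D) = 0.
Best responses: q_D = (206 - q_A)/2, q_A = (135 - q_D)/2.
Solving the pair: q_D = 277/3, q_A = 64/3.
Total output Q = 277/3 + 64/3 = 341/3.

113.67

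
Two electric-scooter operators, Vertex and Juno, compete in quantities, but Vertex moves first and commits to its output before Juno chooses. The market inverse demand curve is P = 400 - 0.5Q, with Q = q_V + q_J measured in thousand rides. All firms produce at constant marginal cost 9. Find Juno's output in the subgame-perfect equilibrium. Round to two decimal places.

Solve by backward induction. Given q_V, the follower Juno maximises π_J = (400 - (1/2)q_V - (1/2)q_J)q_J - 9q_J.
Follower FOC: 391 - (1/2)q_V - q_J = 0, so q_J(q_V) = (391 - (1/2)q_V).
Vertex substitutes q_J(q_V) into its own profit: π_V = q_V(400 - (1/2)q_V - (391 - (1/2)q_V)/2) - 9q_V = (409/2 - (1/4)q_V)q_V - 9q_V.
The leader's first-order condition 391/2 - (1/2)q_V = 0 yields q_V = 391.
Then q_J = (391 - (1/2)·391) = 391/2.

195.50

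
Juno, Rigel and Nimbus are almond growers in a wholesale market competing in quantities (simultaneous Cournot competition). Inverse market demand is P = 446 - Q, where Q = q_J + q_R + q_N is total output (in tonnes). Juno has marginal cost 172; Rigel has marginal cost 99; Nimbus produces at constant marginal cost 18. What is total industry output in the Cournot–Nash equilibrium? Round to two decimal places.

Juno's profit: π_J = (446 - Q)q_J - (172q_J). Setting ∂π_J/∂q_J = 0: 274 - 2q_J - (q_R + q_N) = 0.
Rigel's profit: π_R = (446 - Q)q_R - (99q_R). Setting ∂π_R/∂q_R = 0: 347 - 2q_R - (q_J + q_N) = 0.
Nimbus's profit: π_N = (446 - Q)q_N - (18q_N). Setting ∂π_N/∂q_N = 0: 428 - 2q_N - (q_J + q_R) = 0.
Summing all 3 equations gives 1049 − 4Q = 0, hence Q = 1049/4.
Back-substituting: q_J = (274 − 1049/4) = 47/4, q_R = (347 − 1049/4) = 339/4, q_N = (428 − 1049/4) = 663/4.
Total output Q = 47/4 + 339/4 + 663/4 = 1049/4.

262.25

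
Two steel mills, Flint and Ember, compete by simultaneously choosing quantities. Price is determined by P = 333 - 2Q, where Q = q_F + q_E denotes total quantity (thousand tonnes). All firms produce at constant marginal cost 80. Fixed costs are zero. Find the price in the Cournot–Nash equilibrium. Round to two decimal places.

A representative firm's profit is π_i = q_i(333 - 2Q) - 80q_i.
First-order condition (treating rivals' output as given): 253 - 4q_i - 2q_j = 0.
By symmetry each firm produces the same amount; substituting q_j = q_i yields q_i = 253/6.
Total output Q = 253/3, so price P = 333 - 2·(253/3) = 493/3.

164.33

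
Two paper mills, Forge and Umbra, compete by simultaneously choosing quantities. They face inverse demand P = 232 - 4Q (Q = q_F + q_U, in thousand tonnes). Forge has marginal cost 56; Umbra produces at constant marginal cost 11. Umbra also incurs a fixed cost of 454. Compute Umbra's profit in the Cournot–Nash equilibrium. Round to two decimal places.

1511.44

Forge's profit: π_F = (232 - 4Q)q_F - (56q_F). Setting ∂π_F/∂q_F = 0: 176 - 8q_F - 4(q_U) = 0.
Umbra's profit: π_U = (232 - 4Q)q_U - (11q_U). Setting ∂π_U/∂q_U = 0: 221 - 8q_U - 4(q_F) = 0.
Best responses: q_F = (176 - 4q_U)/8, q_U = (221 - 4q_F)/8.
Solving the pair: q_F = 131/12, q_U = 133/6.
Price P = 232 - 4·(397/12) = 299/3.
Umbra's profit: (299/3 - 11)·(133/6) - 454 = 1511.4444.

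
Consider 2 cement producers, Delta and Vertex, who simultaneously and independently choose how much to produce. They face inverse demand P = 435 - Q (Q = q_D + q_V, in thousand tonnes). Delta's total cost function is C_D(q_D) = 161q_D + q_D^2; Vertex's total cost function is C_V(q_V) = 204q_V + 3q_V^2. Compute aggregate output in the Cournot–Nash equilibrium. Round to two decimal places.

84.23

Delta's profit: π_D = (435 - Q)q_D - (161q_D + q_D²). Setting ∂π_D/∂q_D = 0: 274 - 4q_D - (q_V) = 0.
Vertex's first-order condition: 231 - 8q_V - (q_D) = 0.
Rearranging gives the reaction functions q_D = (274 - q_V)/4 and q_V = (231 - q_D)/8.
Solving the pair: q_D = 1961/31, q_V = 650/31.
Total output Q = 1961/31 + 650/31 = 84.2258.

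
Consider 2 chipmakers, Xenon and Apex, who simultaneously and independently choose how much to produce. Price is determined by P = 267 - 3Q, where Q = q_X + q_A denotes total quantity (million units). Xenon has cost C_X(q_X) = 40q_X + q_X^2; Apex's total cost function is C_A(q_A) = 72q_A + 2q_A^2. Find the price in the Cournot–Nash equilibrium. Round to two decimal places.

Xenon's profit: π_X = (267 - 3Q)q_X - (40q_X + q_X²). Setting ∂π_X/∂q_X = 0: 227 - 8q_X - 3(q_A) = 0.
Apex's profit: π_A = (267 - 3Q)q_A - (72q_A + 2q_A²). Setting ∂π_A/∂q_A = 0: 195 - 10q_A - 3(q_X) = 0.
Best responses: q_X = (227 - 3q_A)/8, q_A = (195 - 3q_X)/10.
Solving the pair: q_X = 1685/71, q_A = 879/71.
Total output Q = 36.1127, so price P = 267 - 3·36.1127 = 158.6620.

158.66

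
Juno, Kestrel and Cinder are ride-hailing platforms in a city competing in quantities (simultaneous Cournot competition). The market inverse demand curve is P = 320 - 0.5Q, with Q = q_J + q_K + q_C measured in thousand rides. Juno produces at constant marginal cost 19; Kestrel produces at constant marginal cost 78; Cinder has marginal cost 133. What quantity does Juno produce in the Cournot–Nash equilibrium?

Juno's profit: π_J = (320 - 0.5Q)q_J - (19q_J). Setting ∂π_J/∂q_J = 0: 301 - q_J - (1/2)(q_K + q_C) = 0.
Kestrel's first-order condition: 242 - q_K - (1/2)(q_J + q_C) = 0.
Cinder's first-order condition: 187 - q_C - (1/2)(q_J + q_K) = 0.
Adding the 3 conditions: 730 − Q − Q = 0, i.e. Q = 365.
Back-substituting: q_J = (301 − 365/2)/(1/2) = 237, q_K = (242 − 365/2)/(1/2) = 119, q_C = (187 − 365/2)/(1/2) = 9.

237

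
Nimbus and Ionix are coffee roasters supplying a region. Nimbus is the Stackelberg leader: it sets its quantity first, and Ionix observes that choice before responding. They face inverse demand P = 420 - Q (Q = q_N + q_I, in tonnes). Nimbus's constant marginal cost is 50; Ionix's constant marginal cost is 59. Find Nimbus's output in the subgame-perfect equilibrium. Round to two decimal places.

Solve by backward induction. Given q_N, the follower Ionix maximises π_I = (420 - q_N - q_I)q_I - 59q_I.
Follower FOC: 361 - q_N - 2q_I = 0, so q_I(q_N) = (361 - q_N)/2.
Nimbus substitutes q_I(q_N) into its own profit: π_N = q_N(420 - q_N - (361 - q_N)/2) - 50q_N = (479/2 - (1/2)q_N)q_N - 50q_N.
Leader FOC: 379/2 - q_N = 0, so q_N = 379/2.
Then q_I = (361 - 379/2)/2 = 343/4.

189.50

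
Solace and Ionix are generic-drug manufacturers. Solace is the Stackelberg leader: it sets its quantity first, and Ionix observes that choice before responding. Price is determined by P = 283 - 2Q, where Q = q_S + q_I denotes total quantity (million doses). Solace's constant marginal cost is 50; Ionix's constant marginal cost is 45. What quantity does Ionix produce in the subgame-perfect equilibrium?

31

Solve by backward induction. Given q_S, the follower Ionix maximises π_I = (283 - 2q_S - 2q_I)q_I - 45q_I.
Follower FOC: 238 - 2q_S - 4q_I = 0, so q_I(q_S) = (238 - 2q_S)/4.
The leader anticipates this reaction. Substituting into P = 283 - 2Q gives P = 164 - q_S, so π_S = (164 - q_S)q_S - 50q_S.
Leader FOC: 114 - 2q_S = 0, so q_S = 57.
Then q_I = (238 - 2·57)/4 = 31.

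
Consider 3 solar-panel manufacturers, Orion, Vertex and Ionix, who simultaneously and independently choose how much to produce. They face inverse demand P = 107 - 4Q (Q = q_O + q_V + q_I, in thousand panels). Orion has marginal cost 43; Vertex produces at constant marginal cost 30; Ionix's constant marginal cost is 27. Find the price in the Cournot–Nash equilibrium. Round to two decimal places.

Orion's profit: π_O = (107 - 4Q)q_O - (43q_O). Setting ∂π_O/∂q_O = 0: 64 - 8q_O - 4(q_V + q_I) = 0.
Vertex's first-order condition: 77 - 8q_V - 4(q_O + q_I) = 0.
Ionix's first-order condition: 80 - 8q_I - 4(q_O + q_V) = 0.
Adding the 3 conditions: 221 − 8Q − 8Q = 0, i.e. Q = 221/16.
Back-substituting: q_O = (64 − 221/4)/4 = 35/16, q_V = (77 − 221/4)/4 = 87/16, q_I = (80 − 221/4)/4 = 99/16.
Total output Q = 221/16, so price P = 107 - 4·(221/16) = 207/4.

51.75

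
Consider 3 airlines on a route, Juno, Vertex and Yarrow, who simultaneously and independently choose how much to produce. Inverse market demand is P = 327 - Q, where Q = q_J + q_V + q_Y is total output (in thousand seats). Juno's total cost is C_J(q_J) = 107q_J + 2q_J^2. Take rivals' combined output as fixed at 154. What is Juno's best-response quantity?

With rivals' combined output fixed at 154, Juno's profit is π_J = (327 - 154 - q_J)q_J - (107q_J + 2q_J²) = (173 - q_J)q_J - (107q_J + 2q_J²).
∂π_J/∂q_J = 66 - 6q_J = 0, so q_J = 11.

11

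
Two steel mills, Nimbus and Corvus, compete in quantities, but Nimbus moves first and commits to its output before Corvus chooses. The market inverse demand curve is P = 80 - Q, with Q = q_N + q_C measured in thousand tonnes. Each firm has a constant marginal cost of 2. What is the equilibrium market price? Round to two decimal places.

21.50

The follower Corvus best-responds to any q_N: π_C = (80 - Q)q_C - 2q_C.
Setting the follower's marginal profit to zero, 78 - q_N - 2q_C = 0, i.e. q_C = (78 - q_N)/2.
Nimbus substitutes q_C(q_N) into its own profit: π_N = q_N(80 - q_N - (78 - q_N)/2) - 2q_N = (41 - (1/2)q_N)q_N - 2q_N.
Leader FOC: 39 - q_N = 0, so q_N = 39.
Then q_C = (78 - 39)/2 = 39/2.
Total output Q = 117/2, so price P = 80 - 117/2 = 43/2.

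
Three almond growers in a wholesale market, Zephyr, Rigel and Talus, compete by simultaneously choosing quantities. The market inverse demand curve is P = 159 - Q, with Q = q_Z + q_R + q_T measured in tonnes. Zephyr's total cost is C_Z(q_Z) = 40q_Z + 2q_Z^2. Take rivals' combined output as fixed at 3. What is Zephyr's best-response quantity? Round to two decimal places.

With rivals' combined output fixed at 3, Zephyr's profit is π_Z = (159 - 3 - q_Z)q_Z - (40q_Z + 2q_Z²) = (156 - q_Z)q_Z - (40q_Z + 2q_Z²).
∂π_Z/∂q_Z = 116 - 6q_Z = 0, so q_Z = 58/3.

19.33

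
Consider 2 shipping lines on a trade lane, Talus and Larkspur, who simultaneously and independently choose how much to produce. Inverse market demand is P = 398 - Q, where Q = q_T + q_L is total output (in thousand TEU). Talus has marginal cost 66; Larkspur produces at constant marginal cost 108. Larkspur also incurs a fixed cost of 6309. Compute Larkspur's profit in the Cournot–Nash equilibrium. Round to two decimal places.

524.78

Talus's profit: π_T = (398 - Q)q_T - (66q_T). Setting ∂π_T/∂q_T = 0: 332 - 2q_T - (q_L) = 0.
Larkspur's first-order condition: 290 - 2q_L - (q_T) = 0.
Best responses: q_T = (332 - q_L)/2, q_L = (290 - q_T)/2.
Solving the pair: q_T = 374/3, q_L = 248/3.
Price P = 398 - 622/3 = 572/3.
Larkspur's profit: (572/3 - 108)·(248/3) - 6309 = 524.7778.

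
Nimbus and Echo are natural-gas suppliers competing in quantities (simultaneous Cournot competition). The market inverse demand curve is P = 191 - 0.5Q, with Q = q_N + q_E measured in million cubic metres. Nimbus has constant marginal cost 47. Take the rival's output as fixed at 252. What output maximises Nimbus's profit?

18

With the rival's output fixed at 252, Nimbus's profit is π_N = (191 - (1/2)·252 - (1/2)q_N)q_N - (47q_N) = (65 - (1/2)q_N)q_N - (47q_N).
∂π_N/∂q_N = 18 - q_N = 0, so q_N = 18.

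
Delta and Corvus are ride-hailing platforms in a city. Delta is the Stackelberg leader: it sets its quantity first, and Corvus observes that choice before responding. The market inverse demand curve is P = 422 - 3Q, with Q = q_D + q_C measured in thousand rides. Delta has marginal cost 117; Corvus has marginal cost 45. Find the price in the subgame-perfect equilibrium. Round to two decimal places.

175.25

The follower Corvus best-responds to any q_D: π_C = (422 - 3Q)q_C - 45q_C.
∂π_C/∂q_C = 377 - 3q_D - 6q_C = 0 gives the reaction function q_C = (377 - 3q_D)/6.
Delta substitutes q_C(q_D) into its own profit: π_D = q_D(422 - 3q_D - (377 - 3q_D)/2) - 117q_D = (467/2 - (3/2)q_D)q_D - 117q_D.
The leader's first-order condition 233/2 - 3q_D = 0 yields q_D = 233/6.
Then q_C = (377 - 3·(233/6))/6 = 521/12.
Total output Q = 329/4, so price P = 422 - 3·(329/4) = 701/4.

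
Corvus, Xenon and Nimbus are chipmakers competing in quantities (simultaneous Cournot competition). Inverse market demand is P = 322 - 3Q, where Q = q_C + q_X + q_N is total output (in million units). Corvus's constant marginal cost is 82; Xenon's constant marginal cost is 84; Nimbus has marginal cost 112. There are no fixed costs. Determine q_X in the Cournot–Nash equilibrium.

Corvus's profit: π_C = (322 - 3Q)q_C - (82q_C). Setting ∂π_C/∂q_C = 0: 240 - 6q_C - 3(q_X + q_N) = 0.
Xenon's profit: π_X = (322 - 3Q)q_X - (84q_X). Setting ∂π_X/∂q_X = 0: 238 - 6q_X - 3(q_C + q_N) = 0.
Nimbus's first-order condition: 210 - 6q_N - 3(q_C + q_X) = 0.
Adding the 3 conditions: 688 − 6Q − 6Q = 0, i.e. Q = 172/3.
Back-substituting: q_C = (240 − 172)/3 = 68/3, q_X = (238 − 172)/3 = 22, q_N = (210 − 172)/3 = 38/3.

22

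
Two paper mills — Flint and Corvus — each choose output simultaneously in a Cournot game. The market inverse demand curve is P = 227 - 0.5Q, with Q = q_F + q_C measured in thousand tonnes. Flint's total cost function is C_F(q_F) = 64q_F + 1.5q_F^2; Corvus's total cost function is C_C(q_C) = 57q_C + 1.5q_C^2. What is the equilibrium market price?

190

Flint's profit: π_F = (227 - 0.5Q)q_F - (64q_F + (3/2)q_F²). Setting ∂π_F/∂q_F = 0: 163 - 4q_F - (1/2)(q_C) = 0.
Corvus's profit: π_C = (227 - 0.5Q)q_C - (57q_C + (3/2)q_C²). Setting ∂π_C/∂q_C = 0: 170 - 4q_C - (1/2)(q_F) = 0.
Best responses: q_F = (163 - (1/2)q_C)/4, q_C = (170 - (1/2)q_F)/4.
Solving the pair: q_F = 36, q_C = 38.
Total output Q = 74, so price P = 227 - (1/2)·74 = 190.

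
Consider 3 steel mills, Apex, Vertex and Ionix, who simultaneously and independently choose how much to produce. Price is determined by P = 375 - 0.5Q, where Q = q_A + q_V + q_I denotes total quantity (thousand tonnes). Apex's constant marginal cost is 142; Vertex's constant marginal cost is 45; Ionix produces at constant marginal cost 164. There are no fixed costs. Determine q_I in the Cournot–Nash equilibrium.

35

Apex's profit: π_A = (375 - 0.5Q)q_A - (142q_A). Setting ∂π_A/∂q_A = 0: 233 - q_A - (1/2)(q_V + q_I) = 0.
Vertex's first-order condition: 330 - q_V - (1/2)(q_A + q_I) = 0.
Ionix's first-order condition: 211 - q_I - (1/2)(q_A + q_V) = 0.
Adding the 3 conditions: 774 − Q − Q = 0, i.e. Q = 387.
Back-substituting: q_A = (233 − 387/2)/(1/2) = 79, q_V = (330 − 387/2)/(1/2) = 273, q_I = (211 − 387/2)/(1/2) = 35.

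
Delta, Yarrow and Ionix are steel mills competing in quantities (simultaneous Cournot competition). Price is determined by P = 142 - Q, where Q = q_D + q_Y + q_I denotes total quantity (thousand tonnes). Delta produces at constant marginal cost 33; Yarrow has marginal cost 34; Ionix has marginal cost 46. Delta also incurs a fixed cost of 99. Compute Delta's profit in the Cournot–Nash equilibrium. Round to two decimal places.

846.56

Delta's profit: π_D = (142 - Q)q_D - (33q_D). Setting ∂π_D/∂q_D = 0: 109 - 2q_D - (q_Y + q_I) = 0.
Yarrow's profit: π_Y = (142 - Q)q_Y - (34q_Y). Setting ∂π_Y/∂q_Y = 0: 108 - 2q_Y - (q_D + q_I) = 0.
Ionix's profit: π_I = (142 - Q)q_I - (46q_I). Setting ∂π_I/∂q_I = 0: 96 - 2q_I - (q_D + q_Y) = 0.
Adding the 3 first-order conditions: 313 − 4Q = 0, so Q = 313/4.
Back-substituting: q_D = (109 − 313/4) = 123/4, q_Y = (108 − 313/4) = 119/4, q_I = (96 − 313/4) = 71/4.
Price P = 142 - 313/4 = 255/4.
Delta's profit: (255/4 - 33)·(123/4) - 99 = 846.5625.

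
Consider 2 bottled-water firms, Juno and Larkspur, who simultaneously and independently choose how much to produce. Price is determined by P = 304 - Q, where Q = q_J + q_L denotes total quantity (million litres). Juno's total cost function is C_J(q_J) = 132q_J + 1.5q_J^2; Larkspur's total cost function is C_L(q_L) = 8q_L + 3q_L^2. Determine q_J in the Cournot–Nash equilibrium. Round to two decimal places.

Juno's profit: π_J = (304 - Q)q_J - (132q_J + (3/2)q_J²). Setting ∂π_J/∂q_J = 0: 172 - 5q_J - (q_L) = 0.
Larkspur's profit: π_L = (304 - Q)q_L - (8q_L + 3q_L²). Setting ∂π_L/∂q_L = 0: 296 - 8q_L - (q_J) = 0.
Best responses: q_J = (172 - q_L)/5, q_L = (296 - q_J)/8.
Substituting one into the other gives q_J = 360/13 and q_L = 436/13.

27.69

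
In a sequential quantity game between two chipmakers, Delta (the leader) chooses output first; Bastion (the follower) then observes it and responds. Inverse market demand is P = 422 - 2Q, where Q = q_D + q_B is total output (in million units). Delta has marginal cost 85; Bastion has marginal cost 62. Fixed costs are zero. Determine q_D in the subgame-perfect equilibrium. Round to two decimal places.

78.50

The follower Bastion best-responds to any q_D: π_B = (422 - 2Q)q_B - 62q_B.
Setting the follower's marginal profit to zero, 360 - 2q_D - 4q_B = 0, i.e. q_B = (360 - 2q_D)/4.
Delta substitutes q_B(q_D) into its own profit: π_D = q_D(422 - 2q_D - (360 - 2q_D)/2) - 85q_D = (242 - q_D)q_D - 85q_D.
Maximising: ∂π_D/∂q_D = 157 - 2q_D = 0, giving q_D = 157/2.
Then q_B = (360 - 2·(157/2))/4 = 203/4.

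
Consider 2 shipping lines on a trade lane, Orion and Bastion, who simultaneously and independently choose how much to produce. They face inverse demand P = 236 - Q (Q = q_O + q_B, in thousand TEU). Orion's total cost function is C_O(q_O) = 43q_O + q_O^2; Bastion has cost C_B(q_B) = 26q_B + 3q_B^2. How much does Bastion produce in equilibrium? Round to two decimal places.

20.87

Orion's profit: π_O = (236 - Q)q_O - (43q_O + q_O²). Setting ∂π_O/∂q_O = 0: 193 - 4q_O - (q_B) = 0.
Bastion's profit: π_B = (236 - Q)q_B - (26q_B + 3q_B²). Setting ∂π_B/∂q_B = 0: 210 - 8q_B - (q_O) = 0.
Best responses: q_O = (193 - q_B)/4, q_B = (210 - q_O)/8.
Solving the pair: q_O = 1334/31, q_B = 647/31.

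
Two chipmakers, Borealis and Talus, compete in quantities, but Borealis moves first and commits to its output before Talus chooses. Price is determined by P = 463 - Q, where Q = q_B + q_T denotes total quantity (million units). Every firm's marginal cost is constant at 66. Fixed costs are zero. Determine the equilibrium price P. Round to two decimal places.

The follower Talus best-responds to any q_B: π_T = (463 - Q)q_T - 66q_T.
∂π_T/∂q_T = 397 - q_B - 2q_T = 0 gives the reaction function q_T = (397 - q_B)/2.
The leader anticipates this reaction. Substituting into P = 463 - Q gives P = 529/2 - (1/2)q_B, so π_B = (529/2 - (1/2)q_B)q_B - 66q_B.
Maximising: ∂π_B/∂q_B = 397/2 - q_B = 0, giving q_B = 397/2.
Then q_T = (397 - 397/2)/2 = 397/4.
Total output Q = 1191/4, so price P = 463 - 1191/4 = 661/4.

165.25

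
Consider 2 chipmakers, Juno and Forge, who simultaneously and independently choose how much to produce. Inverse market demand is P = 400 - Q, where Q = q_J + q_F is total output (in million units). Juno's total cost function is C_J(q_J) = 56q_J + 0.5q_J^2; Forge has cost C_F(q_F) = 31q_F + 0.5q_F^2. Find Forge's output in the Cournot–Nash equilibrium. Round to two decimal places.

Juno's profit: π_J = (400 - Q)q_J - (56q_J + (1/2)q_J²). Setting ∂π_J/∂q_J = 0: 344 - 3q_J - (q_F) = 0.
Forge's profit: π_F = (400 - Q)q_F - (31q_F + (1/2)q_F²). Setting ∂π_F/∂q_F = 0: 369 - 3q_F - (q_J) = 0.
So q_J = (344 - q_F)/3 and q_F = (369 - q_J)/3.
Substituting one into the other gives q_J = 663/8 and q_F = 763/8.

95.38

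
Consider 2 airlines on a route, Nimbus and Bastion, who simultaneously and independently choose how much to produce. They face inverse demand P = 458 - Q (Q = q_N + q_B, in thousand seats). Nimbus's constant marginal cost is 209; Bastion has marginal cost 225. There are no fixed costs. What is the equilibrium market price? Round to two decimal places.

Nimbus's profit: π_N = (458 - Q)q_N - (209q_N). Setting ∂π_N/∂q_N = 0: 249 - 2q_N - (q_B) = 0.
Bastion's first-order condition: 233 - 2q_B - (q_N) = 0.
Best responses: q_N = (249 - q_B)/2, q_B = (233 - q_N)/2.
Substituting one into the other gives q_N = 265/3 and q_B = 217/3.
Total output Q = 482/3, so price P = 458 - 482/3 = 892/3.

297.33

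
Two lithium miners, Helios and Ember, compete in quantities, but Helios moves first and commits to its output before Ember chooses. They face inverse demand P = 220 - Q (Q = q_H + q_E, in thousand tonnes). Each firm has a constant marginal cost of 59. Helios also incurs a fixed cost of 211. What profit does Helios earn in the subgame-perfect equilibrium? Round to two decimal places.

Solve by backward induction. Given q_H, the follower Ember maximises π_E = (220 - q_H - q_E)q_E - 59q_E.
Setting the follower's marginal profit to zero, 161 - q_H - 2q_E = 0, i.e. q_E = (161 - q_H)/2.
Helios substitutes q_E(q_H) into its own profit: π_H = q_H(220 - q_H - (161 - q_H)/2) - 59q_H = (279/2 - (1/2)q_H)q_H - 59q_H.
Maximising: ∂π_H/∂q_H = 161/2 - q_H = 0, giving q_H = 161/2.
Then q_E = (161 - 161/2)/2 = 161/4.
Price P = 220 - 483/4 = 397/4.
Helios's profit: (397/4 - 59)·(161/2) - 211 = 3029.1250.

3029.13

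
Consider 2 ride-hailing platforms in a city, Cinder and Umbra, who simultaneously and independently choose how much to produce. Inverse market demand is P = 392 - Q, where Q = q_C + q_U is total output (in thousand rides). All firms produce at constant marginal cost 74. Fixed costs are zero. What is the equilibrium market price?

180

A representative firm's profit is π_i = q_i(392 - Q) - 74q_i.
Setting ∂π_i/∂q_i = 0 with rivals' quantities fixed: 318 - 2q_i - q_j = 0.
By symmetry each firm produces the same amount; substituting q_j = q_i yields q_i = 318/3 = 106.
Total output Q = 212, so price P = 392 - 212 = 180.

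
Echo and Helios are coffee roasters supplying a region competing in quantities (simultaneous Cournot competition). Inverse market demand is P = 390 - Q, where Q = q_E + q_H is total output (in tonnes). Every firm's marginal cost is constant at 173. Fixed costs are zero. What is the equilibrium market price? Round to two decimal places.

A representative firm's profit is π_i = q_i(390 - Q) - 173q_i.
First-order condition (treating rivals' output as given): 217 - 2q_i - q_j = 0.
With identical firms every q_j equals q_i, so q_j = q_i and 217 = 3q_i, giving q_i = 217/3.
Total output Q = 434/3, so price P = 390 - 434/3 = 736/3.

245.33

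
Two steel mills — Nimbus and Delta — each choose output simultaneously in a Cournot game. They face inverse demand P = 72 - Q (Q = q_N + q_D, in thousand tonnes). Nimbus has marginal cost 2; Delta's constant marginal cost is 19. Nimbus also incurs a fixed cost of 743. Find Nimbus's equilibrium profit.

Nimbus's profit: π_N = (72 - Q)q_N - (2q_N). Setting ∂π_N/∂q_N = 0: 70 - 2q_N - (q_D) = 0.
Delta's first-order condition: 53 - 2q_D - (q_N) = 0.
Best responses: q_N = (70 - q_D)/2, q_D = (53 - q_N)/2.
Substituting one into the other gives q_N = 29 and q_D = 12.
Price P = 72 - 41 = 31.
Nimbus's profit: (31 - 2)·29 - 743 = 98.

98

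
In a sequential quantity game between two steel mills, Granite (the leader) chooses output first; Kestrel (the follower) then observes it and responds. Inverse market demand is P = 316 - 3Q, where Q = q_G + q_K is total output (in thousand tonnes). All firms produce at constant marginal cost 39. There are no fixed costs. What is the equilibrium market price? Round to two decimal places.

Solve by backward induction. Given q_G, the follower Kestrel maximises π_K = (316 - 3q_G - 3q_K)q_K - 39q_K.
∂π_K/∂q_K = 277 - 3q_G - 6q_K = 0 gives the reaction function q_K = (277 - 3q_G)/6.
Granite substitutes q_K(q_G) into its own profit: π_G = q_G(316 - 3q_G - (277 - 3q_G)/2) - 39q_G = (355/2 - (3/2)q_G)q_G - 39q_G.
Leader FOC: 277/2 - 3q_G = 0, so q_G = 277/6.
Then q_K = (277 - 3·(277/6))/6 = 277/12.
Total output Q = 277/4, so price P = 316 - 3·(277/4) = 433/4.

108.25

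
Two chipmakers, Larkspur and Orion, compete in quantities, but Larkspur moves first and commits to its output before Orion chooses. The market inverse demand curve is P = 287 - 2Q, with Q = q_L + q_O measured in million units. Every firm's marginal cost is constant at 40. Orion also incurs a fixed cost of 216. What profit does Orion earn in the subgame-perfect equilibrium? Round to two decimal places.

Solve by backward induction. Given q_L, the follower Orion maximises π_O = (287 - 2q_L - 2q_O)q_O - 40q_O.
Setting the follower's marginal profit to zero, 247 - 2q_L - 4q_O = 0, i.e. q_O = (247 - 2q_L)/4.
The leader anticipates this reaction. Substituting into P = 287 - 2Q gives P = 327/2 - q_L, so π_L = (327/2 - q_L)q_L - 40q_L.
Maximising: ∂π_L/∂q_L = 247/2 - 2q_L = 0, giving q_L = 247/4.
Then q_O = (247 - 2·(247/4))/4 = 247/8.
Price P = 287 - 2·(741/8) = 407/4.
Orion's profit: (407/4 - 40)·(247/8) - 216 = 1690.5313.

1690.53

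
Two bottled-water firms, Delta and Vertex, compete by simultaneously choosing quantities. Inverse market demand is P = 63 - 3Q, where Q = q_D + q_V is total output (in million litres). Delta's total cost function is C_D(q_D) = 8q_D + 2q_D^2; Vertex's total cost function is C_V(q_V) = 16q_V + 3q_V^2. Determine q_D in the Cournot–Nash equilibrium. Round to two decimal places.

Delta's profit: π_D = (63 - 3Q)q_D - (8q_D + 2q_D²). Setting ∂π_D/∂q_D = 0: 55 - 10q_D - 3(q_V) = 0.
Vertex's profit: π_V = (63 - 3Q)q_V - (16q_V + 3q_V²). Setting ∂π_V/∂q_V = 0: 47 - 12q_V - 3(q_D) = 0.
Rearranging gives the reaction functions q_D = (55 - 3q_V)/10 and q_V = (47 - 3q_D)/12.
Substituting one into the other gives q_D = 173/37 and q_V = 305/111.

4.68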